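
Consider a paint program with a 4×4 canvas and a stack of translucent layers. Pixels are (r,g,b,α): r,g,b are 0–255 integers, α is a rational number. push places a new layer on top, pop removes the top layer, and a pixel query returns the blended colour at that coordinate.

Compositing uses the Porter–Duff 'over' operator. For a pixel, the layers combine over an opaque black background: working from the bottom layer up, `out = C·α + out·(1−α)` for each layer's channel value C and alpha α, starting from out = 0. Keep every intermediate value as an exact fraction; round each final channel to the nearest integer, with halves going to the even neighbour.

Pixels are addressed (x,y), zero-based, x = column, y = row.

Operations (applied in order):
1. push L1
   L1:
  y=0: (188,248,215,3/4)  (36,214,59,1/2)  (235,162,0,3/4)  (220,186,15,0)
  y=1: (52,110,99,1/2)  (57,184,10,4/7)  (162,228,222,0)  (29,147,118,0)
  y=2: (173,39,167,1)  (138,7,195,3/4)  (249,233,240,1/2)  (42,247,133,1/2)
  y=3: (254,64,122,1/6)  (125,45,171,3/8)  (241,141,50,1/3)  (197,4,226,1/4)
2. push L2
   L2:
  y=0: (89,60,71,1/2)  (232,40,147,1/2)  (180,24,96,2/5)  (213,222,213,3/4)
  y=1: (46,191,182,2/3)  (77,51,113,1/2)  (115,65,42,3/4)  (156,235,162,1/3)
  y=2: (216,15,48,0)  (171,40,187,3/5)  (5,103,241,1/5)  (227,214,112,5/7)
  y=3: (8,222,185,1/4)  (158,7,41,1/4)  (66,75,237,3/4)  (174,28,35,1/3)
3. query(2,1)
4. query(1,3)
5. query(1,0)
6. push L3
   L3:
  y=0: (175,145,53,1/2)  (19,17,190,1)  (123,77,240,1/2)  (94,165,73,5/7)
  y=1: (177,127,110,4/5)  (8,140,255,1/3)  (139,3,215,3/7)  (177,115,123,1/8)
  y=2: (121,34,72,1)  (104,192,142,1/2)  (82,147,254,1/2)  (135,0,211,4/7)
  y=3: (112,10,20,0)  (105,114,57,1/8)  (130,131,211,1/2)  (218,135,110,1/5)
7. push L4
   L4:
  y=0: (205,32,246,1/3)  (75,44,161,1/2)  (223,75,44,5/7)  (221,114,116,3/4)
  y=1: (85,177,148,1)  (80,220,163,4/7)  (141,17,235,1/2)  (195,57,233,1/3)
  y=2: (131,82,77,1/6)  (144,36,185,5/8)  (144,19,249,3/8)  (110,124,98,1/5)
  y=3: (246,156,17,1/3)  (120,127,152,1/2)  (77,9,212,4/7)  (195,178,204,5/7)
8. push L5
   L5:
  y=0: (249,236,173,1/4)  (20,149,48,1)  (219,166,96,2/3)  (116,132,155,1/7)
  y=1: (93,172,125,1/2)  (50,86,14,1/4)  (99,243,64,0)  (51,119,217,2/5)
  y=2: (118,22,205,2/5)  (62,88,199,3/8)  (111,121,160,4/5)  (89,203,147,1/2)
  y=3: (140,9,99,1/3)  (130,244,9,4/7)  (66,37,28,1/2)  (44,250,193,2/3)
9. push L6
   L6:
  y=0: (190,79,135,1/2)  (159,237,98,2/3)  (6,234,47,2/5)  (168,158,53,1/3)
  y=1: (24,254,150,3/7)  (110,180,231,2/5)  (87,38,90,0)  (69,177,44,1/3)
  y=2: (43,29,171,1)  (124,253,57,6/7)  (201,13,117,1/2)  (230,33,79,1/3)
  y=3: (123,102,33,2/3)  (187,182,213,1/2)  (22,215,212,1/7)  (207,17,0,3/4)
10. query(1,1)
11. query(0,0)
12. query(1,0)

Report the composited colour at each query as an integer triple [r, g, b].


(2,1) stack=L1,L2; from [0,0,0]:
after L1 α=0: [0, 0, 0]
after L2 α=3/4: [345/4, 195/4, 63/2]
= [86, 49, 32]

query (1,3) [L1,L2] — begin 0,0,0
after L1 α=3/8: [375/8, 135/8, 513/8]
after L2 α=1/4: [2389/32, 461/32, 1867/32]
= [75, 14, 58]

(1,0) stack=L1,L2; from [0,0,0]:
after L1 α=1/2: [18, 107, 59/2]
after L2 α=1/2: [125, 147/2, 353/4]
→ [125, 74, 88]

(1,1) stack=L1,L2,L3,L4,L5,L6; from [0,0,0]:
+L1 (α=4/7) → [228/7, 736/7, 40/7]
+L2 (α=1/2) → [767/14, 1093/14, 831/14]
+L3 (α=1/3) → [823/21, 691/7, 872/7]
+L4 (α=4/7) → [3063/49, 8233/49, 7180/49]
+L5 (α=1/4) → [11639/196, 28913/196, 11113/98]
+L6 (α=2/5) → [78037/980, 157299/980, 15723/98]
→ [80, 161, 160]

at x=0,y=0 over L1,L2,L3,L4,L5,L6:
after L1 α=3/4: [141, 186, 645/4]
after L2 α=1/2: [115, 123, 929/8]
after L3 α=1/2: [145, 134, 1353/16]
after L4 α=1/3: [165, 100, 1107/8]
after L5 α=1/4: [186, 134, 4705/32]
after L6 α=1/2: [188, 213/2, 9025/64]
rounded: [188, 106, 141]

(1,0) stack=L1,L2,L3,L4,L5,L6; from [0,0,0]:
after L1 α=1/2: [18, 107, 59/2]
after L2 α=1/2: [125, 147/2, 353/4]
after L3 α=1: [19, 17, 190]
after L4 α=1/2: [47, 61/2, 351/2]
after L5 α=1: [20, 149, 48]
after L6 α=2/3: [338/3, 623/3, 244/3]
rounded: [113, 208, 81]


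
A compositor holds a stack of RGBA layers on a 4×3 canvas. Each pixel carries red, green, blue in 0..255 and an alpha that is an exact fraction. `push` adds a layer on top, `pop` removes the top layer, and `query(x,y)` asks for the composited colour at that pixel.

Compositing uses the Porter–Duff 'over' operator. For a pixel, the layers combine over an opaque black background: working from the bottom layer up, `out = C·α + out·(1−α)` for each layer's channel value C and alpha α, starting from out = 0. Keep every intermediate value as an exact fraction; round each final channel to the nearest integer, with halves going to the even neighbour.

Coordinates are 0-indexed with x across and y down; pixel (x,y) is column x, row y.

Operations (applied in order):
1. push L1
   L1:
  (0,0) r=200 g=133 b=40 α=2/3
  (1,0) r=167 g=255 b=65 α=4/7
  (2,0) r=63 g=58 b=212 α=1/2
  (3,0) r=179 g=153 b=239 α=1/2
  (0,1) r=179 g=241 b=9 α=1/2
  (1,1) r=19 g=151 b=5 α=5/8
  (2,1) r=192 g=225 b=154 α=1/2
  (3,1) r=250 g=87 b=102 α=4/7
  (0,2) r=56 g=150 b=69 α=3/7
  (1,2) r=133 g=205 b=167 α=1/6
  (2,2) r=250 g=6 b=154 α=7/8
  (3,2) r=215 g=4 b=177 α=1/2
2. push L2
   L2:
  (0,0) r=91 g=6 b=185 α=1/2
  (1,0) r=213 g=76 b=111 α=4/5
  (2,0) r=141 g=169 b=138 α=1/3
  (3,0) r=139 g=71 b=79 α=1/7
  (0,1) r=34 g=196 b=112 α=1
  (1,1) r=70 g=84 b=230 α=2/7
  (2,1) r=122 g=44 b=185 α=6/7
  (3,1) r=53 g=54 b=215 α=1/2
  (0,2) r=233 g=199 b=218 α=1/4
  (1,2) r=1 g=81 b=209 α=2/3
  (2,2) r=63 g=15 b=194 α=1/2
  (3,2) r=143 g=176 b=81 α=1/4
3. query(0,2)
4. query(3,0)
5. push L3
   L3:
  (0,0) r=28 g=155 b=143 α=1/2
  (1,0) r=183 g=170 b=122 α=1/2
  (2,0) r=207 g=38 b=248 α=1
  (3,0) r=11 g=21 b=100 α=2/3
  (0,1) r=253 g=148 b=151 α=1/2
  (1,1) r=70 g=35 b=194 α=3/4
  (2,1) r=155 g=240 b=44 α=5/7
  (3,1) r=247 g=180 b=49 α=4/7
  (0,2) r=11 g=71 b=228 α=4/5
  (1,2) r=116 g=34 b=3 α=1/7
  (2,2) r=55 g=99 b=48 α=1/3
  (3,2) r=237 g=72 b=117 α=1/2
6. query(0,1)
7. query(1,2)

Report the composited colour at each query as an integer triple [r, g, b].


(0,2) stack=L1,L2; from [0,0,0]:
L1 α=3/7: [24, 450/7, 207/7]
L2 α=1/4: [305/4, 2743/28, 2147/28]
= [76, 98, 77]

at x=3,y=0 over L1,L2:
after L1 α=1/2: [179/2, 153/2, 239/2]
after L2 α=1/7: [676/7, 530/7, 796/7]
rounded: [97, 76, 114]

query (0,1) [L1,L2,L3] — begin 0,0,0
+L1 (α=1/2) → [179/2, 241/2, 9/2]
+L2 (α=1) → [34, 196, 112]
+L3 (α=1/2) → [287/2, 172, 263/2]
rounded: [144, 172, 132]

query (1,2) [L1,L2,L3] — begin 0,0,0
+L1 (α=1/6) → [133/6, 205/6, 167/6]
+L2 (α=2/3) → [145/18, 1177/18, 2675/18]
+L3 (α=1/7) → [493/21, 1279/21, 2684/21]
= [23, 61, 128]


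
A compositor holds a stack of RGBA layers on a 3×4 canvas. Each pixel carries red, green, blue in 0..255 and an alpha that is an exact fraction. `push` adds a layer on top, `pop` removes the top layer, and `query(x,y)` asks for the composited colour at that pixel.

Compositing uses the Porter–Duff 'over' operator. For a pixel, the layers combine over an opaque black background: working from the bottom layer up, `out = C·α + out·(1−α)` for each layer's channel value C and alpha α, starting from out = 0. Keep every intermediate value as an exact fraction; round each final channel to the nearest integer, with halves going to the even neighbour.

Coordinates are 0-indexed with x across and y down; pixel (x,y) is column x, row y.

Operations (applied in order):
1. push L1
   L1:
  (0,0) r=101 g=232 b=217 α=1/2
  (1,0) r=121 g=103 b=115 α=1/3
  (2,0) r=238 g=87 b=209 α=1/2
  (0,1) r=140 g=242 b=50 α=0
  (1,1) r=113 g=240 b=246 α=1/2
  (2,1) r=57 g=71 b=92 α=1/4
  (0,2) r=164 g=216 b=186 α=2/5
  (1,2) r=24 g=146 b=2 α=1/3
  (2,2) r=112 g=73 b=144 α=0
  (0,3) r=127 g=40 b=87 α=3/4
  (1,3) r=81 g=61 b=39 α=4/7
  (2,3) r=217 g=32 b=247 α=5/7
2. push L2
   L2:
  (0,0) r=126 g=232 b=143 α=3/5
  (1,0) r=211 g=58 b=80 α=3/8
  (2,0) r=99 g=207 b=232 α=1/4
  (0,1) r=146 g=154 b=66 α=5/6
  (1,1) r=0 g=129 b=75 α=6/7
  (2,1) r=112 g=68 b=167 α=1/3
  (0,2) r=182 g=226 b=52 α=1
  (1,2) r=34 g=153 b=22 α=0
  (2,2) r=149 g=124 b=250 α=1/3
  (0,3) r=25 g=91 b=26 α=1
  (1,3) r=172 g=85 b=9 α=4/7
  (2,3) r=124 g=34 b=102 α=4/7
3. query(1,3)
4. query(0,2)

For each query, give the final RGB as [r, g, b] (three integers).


query (1,3) [L1,L2] — begin 0,0,0
after L1 α=4/7: [324/7, 244/7, 156/7]
after L2 α=4/7: [5788/49, 3112/49, 720/49]
→ [118, 64, 15]

(0,2) stack=L1,L2; from [0,0,0]:
after L1 α=2/5: [328/5, 432/5, 372/5]
after L2 α=1: [182, 226, 52]
rounded: [182, 226, 52]


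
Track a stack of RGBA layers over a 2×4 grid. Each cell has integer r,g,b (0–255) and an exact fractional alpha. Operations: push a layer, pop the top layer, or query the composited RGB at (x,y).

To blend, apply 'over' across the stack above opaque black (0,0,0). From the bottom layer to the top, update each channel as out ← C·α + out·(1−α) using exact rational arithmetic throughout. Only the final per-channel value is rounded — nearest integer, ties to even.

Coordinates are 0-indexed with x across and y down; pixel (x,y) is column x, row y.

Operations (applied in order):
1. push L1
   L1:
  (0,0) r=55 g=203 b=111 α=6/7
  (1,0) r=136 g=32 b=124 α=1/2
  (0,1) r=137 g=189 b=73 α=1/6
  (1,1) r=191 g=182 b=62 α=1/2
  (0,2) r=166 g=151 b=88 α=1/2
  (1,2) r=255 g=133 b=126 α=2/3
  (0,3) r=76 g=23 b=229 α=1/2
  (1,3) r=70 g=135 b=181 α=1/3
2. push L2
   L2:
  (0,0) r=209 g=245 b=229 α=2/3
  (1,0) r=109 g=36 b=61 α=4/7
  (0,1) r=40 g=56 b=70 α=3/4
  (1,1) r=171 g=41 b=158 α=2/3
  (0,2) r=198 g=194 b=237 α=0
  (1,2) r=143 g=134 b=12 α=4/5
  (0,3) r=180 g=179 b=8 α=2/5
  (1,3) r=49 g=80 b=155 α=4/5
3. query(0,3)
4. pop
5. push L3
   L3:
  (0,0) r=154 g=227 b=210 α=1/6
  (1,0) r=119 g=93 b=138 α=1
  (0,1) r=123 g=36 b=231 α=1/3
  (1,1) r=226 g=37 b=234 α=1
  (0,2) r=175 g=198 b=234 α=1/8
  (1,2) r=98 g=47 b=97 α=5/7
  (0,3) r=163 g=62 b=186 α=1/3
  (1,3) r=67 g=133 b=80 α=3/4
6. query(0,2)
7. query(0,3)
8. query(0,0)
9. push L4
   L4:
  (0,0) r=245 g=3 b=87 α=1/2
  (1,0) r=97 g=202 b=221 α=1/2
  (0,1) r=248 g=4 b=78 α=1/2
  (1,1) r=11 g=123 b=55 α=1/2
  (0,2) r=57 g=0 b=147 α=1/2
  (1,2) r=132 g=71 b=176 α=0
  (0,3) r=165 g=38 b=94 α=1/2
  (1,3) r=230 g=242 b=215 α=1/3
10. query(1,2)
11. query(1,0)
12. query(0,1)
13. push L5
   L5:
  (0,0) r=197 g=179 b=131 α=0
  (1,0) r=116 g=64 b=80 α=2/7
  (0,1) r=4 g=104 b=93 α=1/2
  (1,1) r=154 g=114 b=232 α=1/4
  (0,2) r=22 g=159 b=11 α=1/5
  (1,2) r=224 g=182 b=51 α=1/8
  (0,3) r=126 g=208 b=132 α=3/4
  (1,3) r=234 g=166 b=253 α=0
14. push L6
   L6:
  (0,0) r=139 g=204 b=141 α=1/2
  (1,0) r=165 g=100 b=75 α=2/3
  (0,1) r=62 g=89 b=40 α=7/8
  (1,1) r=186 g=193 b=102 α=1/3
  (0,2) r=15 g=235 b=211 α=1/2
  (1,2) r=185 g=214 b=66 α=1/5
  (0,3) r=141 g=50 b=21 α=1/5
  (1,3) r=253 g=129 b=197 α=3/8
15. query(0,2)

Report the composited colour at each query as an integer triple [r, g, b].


(0,3) stack=L1,L2; from [0,0,0]:
L1 α=1/2: [38, 23/2, 229/2]
L2 α=2/5: [474/5, 157/2, 719/10]
rounded: [95, 78, 72]

(0,2) stack=L1,L3; from [0,0,0]:
+L1 (α=1/2) → [83, 151/2, 44]
+L3 (α=1/8) → [189/2, 1453/16, 271/4]
= [94, 91, 68]

at x=0,y=3 over L1,L3:
after L1 α=1/2: [38, 23/2, 229/2]
after L3 α=1/3: [239/3, 85/3, 415/3]
rounded: [80, 28, 138]

query (0,0) [L1,L3] — begin 0,0,0
L1 α=6/7: [330/7, 174, 666/7]
L3 α=1/6: [1364/21, 1097/6, 800/7]
= [65, 183, 114]

query (1,2) [L1,L3,L4] — begin 0,0,0
after L1 α=2/3: [170, 266/3, 84]
after L3 α=5/7: [830/7, 1237/21, 653/7]
after L4 α=0: [830/7, 1237/21, 653/7]
→ [119, 59, 93]

(1,0) stack=L1,L3,L4; from [0,0,0]:
after L1 α=1/2: [68, 16, 62]
after L3 α=1: [119, 93, 138]
after L4 α=1/2: [108, 295/2, 359/2]
= [108, 148, 180]

(0,1) stack=L1,L3,L4; from [0,0,0]:
L1 α=1/6: [137/6, 63/2, 73/6]
L3 α=1/3: [506/9, 33, 766/9]
L4 α=1/2: [1369/9, 37/2, 734/9]
= [152, 18, 82]

query (0,2) [L1,L3,L4,L5,L6] — begin 0,0,0
after L1 α=1/2: [83, 151/2, 44]
after L3 α=1/8: [189/2, 1453/16, 271/4]
after L4 α=1/2: [303/4, 1453/32, 859/8]
after L5 α=1/5: [65, 545/8, 881/10]
after L6 α=1/2: [40, 2425/16, 2991/20]
rounded: [40, 152, 150]


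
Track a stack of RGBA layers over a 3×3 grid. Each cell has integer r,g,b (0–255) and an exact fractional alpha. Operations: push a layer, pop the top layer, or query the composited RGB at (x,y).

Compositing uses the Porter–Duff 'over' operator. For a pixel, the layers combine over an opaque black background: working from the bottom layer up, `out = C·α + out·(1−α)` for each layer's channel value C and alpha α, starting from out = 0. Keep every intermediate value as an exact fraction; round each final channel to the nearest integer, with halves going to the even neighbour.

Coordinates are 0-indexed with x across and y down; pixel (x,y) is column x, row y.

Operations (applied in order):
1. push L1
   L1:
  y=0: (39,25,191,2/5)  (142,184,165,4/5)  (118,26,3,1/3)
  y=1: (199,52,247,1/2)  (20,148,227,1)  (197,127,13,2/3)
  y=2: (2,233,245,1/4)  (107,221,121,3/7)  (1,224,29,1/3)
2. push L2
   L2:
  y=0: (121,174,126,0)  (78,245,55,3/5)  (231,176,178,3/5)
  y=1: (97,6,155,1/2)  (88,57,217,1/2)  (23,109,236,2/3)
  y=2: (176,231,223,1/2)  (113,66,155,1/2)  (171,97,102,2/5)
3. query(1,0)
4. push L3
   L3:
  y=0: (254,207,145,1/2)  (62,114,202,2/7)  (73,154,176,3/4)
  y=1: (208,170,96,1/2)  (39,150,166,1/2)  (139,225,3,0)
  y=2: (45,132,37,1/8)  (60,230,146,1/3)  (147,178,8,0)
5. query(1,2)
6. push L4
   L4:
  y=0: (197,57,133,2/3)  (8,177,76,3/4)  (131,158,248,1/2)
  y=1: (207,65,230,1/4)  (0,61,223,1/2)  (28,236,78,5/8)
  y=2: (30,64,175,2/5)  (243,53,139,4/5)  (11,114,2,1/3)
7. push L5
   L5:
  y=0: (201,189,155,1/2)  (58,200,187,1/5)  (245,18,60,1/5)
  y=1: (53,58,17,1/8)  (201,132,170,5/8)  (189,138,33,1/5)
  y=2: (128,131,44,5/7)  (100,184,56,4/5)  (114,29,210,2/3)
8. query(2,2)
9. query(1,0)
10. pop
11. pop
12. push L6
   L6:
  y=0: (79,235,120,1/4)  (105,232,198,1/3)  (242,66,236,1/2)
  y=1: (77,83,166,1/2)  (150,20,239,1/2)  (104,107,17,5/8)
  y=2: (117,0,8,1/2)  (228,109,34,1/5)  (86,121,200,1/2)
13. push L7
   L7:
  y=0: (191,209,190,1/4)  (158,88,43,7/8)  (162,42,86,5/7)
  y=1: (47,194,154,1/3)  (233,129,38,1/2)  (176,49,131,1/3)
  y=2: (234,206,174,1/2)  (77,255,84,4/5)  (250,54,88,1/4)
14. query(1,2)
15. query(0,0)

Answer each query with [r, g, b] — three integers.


query (1,0) [L1,L2] — begin 0,0,0
after L1 α=4/5: [568/5, 736/5, 132]
after L2 α=3/5: [2306/25, 5147/25, 429/5]
= [92, 206, 86]

at x=1,y=2 over L1,L2,L3:
after L1 α=3/7: [321/7, 663/7, 363/7]
after L2 α=1/2: [556/7, 1125/14, 724/7]
after L3 α=1/3: [1532/21, 2735/21, 2470/21]
= [73, 130, 118]

(2,2) stack=L1,L2,L3,L4,L5; from [0,0,0]:
+L1 (α=1/3) → [1/3, 224/3, 29/3]
+L2 (α=2/5) → [343/5, 418/5, 233/5]
+L3 (α=0) → [343/5, 418/5, 233/5]
+L4 (α=1/3) → [247/5, 1406/15, 476/15]
+L5 (α=2/3) → [1387/15, 2276/45, 6776/45]
→ [92, 51, 151]

at x=1,y=0 over L1,L2,L3,L4,L5:
+L1 (α=4/5) → [568/5, 736/5, 132]
+L2 (α=3/5) → [2306/25, 5147/25, 429/5]
+L3 (α=2/7) → [418/5, 6287/35, 119]
+L4 (α=3/4) → [269/10, 6218/35, 347/4]
+L5 (α=1/5) → [828/25, 31872/175, 534/5]
rounded: [33, 182, 107]

(1,2) stack=L1,L2,L3,L6,L7; from [0,0,0]:
after L1 α=3/7: [321/7, 663/7, 363/7]
after L2 α=1/2: [556/7, 1125/14, 724/7]
after L3 α=1/3: [1532/21, 2735/21, 2470/21]
after L6 α=1/5: [10916/105, 13229/105, 10594/105]
after L7 α=4/5: [43256/525, 120329/525, 45874/525]
→ [82, 229, 87]

at x=0,y=0 over L1,L2,L3,L6,L7:
L1 α=2/5: [78/5, 10, 382/5]
L2 α=0: [78/5, 10, 382/5]
L3 α=1/2: [674/5, 217/2, 1107/10]
L6 α=1/4: [2417/20, 1121/8, 4521/40]
L7 α=1/4: [11071/80, 5035/32, 21163/160]
→ [138, 157, 132]


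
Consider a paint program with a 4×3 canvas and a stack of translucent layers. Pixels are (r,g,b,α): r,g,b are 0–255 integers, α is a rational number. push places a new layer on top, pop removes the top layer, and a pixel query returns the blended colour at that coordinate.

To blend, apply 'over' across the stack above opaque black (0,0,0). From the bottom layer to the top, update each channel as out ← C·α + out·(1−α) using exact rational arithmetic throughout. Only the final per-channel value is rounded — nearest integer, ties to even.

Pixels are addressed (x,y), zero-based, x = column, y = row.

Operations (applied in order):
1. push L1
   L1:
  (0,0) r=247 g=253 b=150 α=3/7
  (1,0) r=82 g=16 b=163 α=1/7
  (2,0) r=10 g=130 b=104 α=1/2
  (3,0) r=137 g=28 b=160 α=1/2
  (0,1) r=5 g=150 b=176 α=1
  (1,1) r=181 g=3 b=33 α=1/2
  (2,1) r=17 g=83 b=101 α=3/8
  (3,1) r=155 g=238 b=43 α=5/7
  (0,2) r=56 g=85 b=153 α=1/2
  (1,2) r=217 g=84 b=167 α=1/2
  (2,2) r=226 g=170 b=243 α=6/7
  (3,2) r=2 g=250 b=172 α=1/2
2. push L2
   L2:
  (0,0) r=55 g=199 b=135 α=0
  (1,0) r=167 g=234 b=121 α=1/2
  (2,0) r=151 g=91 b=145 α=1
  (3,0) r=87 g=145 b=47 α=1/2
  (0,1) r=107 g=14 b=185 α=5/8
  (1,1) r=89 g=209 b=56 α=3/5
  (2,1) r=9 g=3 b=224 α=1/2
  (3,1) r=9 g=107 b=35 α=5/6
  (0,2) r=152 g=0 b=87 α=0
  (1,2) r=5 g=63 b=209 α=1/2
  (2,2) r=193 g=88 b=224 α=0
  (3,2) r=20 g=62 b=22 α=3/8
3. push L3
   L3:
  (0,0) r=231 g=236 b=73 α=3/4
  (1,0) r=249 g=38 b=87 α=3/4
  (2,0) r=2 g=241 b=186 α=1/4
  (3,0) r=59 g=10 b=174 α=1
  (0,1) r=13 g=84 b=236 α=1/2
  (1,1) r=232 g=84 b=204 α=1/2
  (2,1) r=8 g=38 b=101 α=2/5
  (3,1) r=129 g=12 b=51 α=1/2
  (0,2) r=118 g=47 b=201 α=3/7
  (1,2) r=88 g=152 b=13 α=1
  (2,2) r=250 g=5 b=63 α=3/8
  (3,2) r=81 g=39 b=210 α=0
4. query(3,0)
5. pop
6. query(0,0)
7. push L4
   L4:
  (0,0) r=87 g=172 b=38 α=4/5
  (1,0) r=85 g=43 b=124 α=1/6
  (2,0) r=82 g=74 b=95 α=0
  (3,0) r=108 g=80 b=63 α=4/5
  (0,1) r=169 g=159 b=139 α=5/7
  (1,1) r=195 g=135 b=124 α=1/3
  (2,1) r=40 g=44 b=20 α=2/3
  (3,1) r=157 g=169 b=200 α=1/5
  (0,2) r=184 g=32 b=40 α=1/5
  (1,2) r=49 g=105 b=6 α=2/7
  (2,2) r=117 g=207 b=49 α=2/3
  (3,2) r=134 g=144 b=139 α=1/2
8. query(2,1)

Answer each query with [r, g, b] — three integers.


(3,0) stack=L1,L2,L3; from [0,0,0]:
L1 α=1/2: [137/2, 14, 80]
L2 α=1/2: [311/4, 159/2, 127/2]
L3 α=1: [59, 10, 174]
→ [59, 10, 174]

(0,0) stack=L1,L2; from [0,0,0]:
after L1 α=3/7: [741/7, 759/7, 450/7]
after L2 α=0: [741/7, 759/7, 450/7]
rounded: [106, 108, 64]

at x=2,y=1 over L1,L2,L4:
L1 α=3/8: [51/8, 249/8, 303/8]
L2 α=1/2: [123/16, 273/16, 2095/16]
L4 α=2/3: [1403/48, 1681/48, 2735/48]
rounded: [29, 35, 57]


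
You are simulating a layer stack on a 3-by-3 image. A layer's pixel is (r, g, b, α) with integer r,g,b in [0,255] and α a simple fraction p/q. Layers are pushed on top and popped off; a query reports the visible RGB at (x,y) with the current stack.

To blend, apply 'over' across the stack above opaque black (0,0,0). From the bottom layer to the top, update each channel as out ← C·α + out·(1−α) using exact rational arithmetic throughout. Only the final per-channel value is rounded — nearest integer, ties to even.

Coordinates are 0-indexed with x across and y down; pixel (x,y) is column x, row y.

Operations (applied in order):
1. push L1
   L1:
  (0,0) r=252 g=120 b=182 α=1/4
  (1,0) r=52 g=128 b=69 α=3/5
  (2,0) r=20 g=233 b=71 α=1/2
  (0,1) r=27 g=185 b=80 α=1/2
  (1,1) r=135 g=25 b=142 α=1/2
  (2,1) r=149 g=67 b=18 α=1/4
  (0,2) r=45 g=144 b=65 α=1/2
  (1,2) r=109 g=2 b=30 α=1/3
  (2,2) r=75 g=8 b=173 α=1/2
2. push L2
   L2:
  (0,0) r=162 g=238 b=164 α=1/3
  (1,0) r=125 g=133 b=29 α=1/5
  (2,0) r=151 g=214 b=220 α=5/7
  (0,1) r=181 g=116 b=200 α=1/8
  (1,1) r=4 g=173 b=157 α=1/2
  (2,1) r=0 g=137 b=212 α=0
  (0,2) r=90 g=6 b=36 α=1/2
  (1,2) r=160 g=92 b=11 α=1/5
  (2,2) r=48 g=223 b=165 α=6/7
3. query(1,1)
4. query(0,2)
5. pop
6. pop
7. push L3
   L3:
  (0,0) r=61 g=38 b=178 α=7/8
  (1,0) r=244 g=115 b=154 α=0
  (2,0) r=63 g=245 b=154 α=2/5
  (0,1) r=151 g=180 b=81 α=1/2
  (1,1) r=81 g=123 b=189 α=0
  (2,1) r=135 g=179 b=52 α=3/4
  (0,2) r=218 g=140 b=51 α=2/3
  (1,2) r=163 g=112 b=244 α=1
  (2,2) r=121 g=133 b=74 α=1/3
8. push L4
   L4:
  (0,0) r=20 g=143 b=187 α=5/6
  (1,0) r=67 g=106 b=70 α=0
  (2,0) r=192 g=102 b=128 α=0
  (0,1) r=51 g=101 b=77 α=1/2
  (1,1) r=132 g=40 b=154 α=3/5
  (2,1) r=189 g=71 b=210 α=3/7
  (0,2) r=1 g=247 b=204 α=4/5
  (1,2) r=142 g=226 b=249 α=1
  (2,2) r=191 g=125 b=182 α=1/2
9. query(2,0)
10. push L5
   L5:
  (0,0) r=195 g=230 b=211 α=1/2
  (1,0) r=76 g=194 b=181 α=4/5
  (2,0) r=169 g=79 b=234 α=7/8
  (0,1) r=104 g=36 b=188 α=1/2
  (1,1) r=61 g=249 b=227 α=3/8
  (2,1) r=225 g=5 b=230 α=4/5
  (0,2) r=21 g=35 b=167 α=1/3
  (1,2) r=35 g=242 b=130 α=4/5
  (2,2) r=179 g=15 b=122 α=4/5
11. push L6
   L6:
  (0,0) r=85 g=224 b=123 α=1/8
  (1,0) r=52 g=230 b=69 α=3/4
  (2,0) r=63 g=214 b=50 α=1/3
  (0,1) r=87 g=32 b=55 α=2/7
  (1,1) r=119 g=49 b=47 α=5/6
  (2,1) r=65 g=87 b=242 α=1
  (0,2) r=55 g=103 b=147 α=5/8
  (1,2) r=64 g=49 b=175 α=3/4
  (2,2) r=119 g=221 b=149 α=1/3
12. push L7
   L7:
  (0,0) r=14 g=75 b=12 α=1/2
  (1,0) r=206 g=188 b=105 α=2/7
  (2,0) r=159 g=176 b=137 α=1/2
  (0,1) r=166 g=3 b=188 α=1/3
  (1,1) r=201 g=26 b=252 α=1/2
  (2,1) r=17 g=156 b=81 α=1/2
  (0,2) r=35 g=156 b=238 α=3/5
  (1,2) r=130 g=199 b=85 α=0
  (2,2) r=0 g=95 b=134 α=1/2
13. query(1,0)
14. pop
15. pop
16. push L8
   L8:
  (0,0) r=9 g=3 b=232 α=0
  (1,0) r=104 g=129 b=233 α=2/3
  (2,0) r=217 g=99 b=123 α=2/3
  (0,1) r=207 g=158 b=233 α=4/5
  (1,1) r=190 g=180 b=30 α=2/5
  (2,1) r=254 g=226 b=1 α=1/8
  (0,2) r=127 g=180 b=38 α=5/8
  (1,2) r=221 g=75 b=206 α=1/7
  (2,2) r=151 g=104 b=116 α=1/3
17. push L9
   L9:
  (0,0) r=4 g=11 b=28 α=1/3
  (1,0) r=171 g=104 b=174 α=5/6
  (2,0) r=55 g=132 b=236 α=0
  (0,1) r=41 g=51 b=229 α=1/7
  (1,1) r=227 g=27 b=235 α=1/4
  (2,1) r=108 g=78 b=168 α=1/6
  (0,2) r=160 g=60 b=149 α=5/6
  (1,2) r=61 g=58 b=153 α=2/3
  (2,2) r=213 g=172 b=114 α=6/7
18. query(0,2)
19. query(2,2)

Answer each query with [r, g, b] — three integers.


at x=1,y=1 over L1,L2:
L1 α=1/2: [135/2, 25/2, 71]
L2 α=1/2: [143/4, 371/4, 114]
= [36, 93, 114]

query (0,2) [L1,L2] — begin 0,0,0
L1 α=1/2: [45/2, 72, 65/2]
L2 α=1/2: [225/4, 39, 137/4]
→ [56, 39, 34]

(2,0) stack=L3,L4; from [0,0,0]:
L3 α=2/5: [126/5, 98, 308/5]
L4 α=0: [126/5, 98, 308/5]
→ [25, 98, 62]

(1,0) stack=L3,L4,L5,L6,L7; from [0,0,0]:
after L3 α=0: [0, 0, 0]
after L4 α=0: [0, 0, 0]
after L5 α=4/5: [304/5, 776/5, 724/5]
after L6 α=3/4: [271/5, 2113/10, 1759/20]
after L7 α=2/7: [683/7, 2865/14, 2599/28]
= [98, 205, 93]

(0,2) stack=L3,L4,L5,L8,L9; from [0,0,0]:
L3 α=2/3: [436/3, 280/3, 34]
L4 α=4/5: [448/15, 3244/15, 170]
L5 α=1/3: [1211/45, 7013/45, 169]
L8 α=5/8: [1342/15, 20513/120, 697/8]
L9 α=5/6: [6671/45, 56513/720, 2219/16]
→ [148, 78, 139]

query (2,2) [L3,L4,L5,L8,L9] — begin 0,0,0
L3 α=1/3: [121/3, 133/3, 74/3]
L4 α=1/2: [347/3, 254/3, 310/3]
L5 α=4/5: [499/3, 434/15, 1774/15]
L8 α=1/3: [1451/9, 2428/45, 5288/45]
L9 α=6/7: [12953/63, 48868/315, 36068/315]
= [206, 155, 115]


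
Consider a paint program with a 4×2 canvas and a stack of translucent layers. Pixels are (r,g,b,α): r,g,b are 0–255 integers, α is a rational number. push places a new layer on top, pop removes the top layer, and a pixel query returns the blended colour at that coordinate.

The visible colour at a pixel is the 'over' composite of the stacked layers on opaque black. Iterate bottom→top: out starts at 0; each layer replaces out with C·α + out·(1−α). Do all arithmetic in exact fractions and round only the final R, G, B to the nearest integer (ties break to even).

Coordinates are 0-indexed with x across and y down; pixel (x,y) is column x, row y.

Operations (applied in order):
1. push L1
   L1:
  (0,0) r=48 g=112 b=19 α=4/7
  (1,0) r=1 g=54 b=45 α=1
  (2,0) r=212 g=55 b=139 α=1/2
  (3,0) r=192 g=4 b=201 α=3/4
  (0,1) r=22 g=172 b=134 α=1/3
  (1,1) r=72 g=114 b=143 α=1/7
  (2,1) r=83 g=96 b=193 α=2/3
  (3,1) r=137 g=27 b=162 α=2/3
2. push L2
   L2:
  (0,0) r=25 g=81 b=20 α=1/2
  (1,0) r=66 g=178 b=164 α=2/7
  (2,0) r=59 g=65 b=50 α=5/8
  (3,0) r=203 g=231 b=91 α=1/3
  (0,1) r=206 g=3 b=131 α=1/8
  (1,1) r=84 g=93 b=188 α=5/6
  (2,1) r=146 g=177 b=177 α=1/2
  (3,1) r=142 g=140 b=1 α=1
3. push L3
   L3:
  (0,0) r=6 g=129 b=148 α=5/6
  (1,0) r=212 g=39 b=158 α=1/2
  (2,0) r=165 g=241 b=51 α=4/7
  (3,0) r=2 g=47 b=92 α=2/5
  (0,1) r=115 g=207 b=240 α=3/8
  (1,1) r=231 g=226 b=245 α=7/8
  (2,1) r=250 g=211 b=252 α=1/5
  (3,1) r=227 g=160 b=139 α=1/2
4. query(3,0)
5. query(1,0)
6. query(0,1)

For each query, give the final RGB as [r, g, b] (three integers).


(3,0) stack=L1,L2,L3; from [0,0,0]:
+L1 (α=3/4) → [144, 3, 603/4]
+L2 (α=1/3) → [491/3, 79, 785/6]
+L3 (α=2/5) → [99, 331/5, 1153/10]
rounded: [99, 66, 115]

query (1,0) [L1,L2,L3] — begin 0,0,0
+L1 (α=1) → [1, 54, 45]
+L2 (α=2/7) → [137/7, 626/7, 79]
+L3 (α=1/2) → [1621/14, 899/14, 237/2]
rounded: [116, 64, 118]

at x=0,y=1 over L1,L2,L3:
+L1 (α=1/3) → [22/3, 172/3, 134/3]
+L2 (α=1/8) → [193/6, 1213/24, 1331/24]
+L3 (α=3/8) → [3035/48, 20969/192, 23935/192]
rounded: [63, 109, 125]


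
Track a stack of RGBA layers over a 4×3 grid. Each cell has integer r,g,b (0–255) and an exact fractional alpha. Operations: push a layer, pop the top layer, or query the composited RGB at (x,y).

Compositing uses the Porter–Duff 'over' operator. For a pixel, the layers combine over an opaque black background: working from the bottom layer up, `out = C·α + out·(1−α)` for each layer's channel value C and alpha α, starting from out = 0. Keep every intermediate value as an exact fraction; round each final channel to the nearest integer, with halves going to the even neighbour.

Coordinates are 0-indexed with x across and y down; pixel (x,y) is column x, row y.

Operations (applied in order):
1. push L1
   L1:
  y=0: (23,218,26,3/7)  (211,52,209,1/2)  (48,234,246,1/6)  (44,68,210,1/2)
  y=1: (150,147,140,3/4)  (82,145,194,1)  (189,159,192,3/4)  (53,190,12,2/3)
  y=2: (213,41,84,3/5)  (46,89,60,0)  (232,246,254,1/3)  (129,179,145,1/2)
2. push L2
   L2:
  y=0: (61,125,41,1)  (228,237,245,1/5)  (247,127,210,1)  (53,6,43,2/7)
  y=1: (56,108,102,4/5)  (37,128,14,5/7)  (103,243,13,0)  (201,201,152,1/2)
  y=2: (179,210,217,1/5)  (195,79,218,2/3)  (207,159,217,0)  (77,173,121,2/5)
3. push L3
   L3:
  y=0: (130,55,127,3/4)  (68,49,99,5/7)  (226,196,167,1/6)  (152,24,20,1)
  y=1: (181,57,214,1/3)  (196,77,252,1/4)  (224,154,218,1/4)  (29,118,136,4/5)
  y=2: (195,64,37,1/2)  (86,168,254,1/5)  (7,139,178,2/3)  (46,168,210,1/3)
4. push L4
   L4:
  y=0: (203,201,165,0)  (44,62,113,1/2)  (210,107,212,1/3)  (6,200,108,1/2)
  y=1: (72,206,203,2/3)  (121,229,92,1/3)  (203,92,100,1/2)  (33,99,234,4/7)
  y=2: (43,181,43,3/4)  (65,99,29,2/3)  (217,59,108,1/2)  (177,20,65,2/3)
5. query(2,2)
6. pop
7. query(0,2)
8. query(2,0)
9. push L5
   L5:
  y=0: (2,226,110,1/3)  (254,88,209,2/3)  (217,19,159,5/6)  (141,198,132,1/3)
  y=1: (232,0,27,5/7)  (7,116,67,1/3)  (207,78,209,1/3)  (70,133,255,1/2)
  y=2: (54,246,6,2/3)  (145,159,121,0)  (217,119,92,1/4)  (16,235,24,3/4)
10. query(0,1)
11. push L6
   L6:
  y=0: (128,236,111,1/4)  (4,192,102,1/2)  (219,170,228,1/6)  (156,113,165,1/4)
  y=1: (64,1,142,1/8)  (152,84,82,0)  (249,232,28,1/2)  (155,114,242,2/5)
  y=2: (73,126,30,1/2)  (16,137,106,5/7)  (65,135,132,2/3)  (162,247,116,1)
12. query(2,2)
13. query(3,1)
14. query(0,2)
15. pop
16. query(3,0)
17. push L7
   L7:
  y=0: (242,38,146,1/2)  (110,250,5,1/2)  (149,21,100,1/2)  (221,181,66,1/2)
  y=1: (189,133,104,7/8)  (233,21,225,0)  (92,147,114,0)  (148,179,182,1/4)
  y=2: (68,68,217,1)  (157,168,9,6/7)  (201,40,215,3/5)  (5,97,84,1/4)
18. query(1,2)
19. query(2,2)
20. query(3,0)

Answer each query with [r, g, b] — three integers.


(2,2) stack=L1,L2,L3,L4; from [0,0,0]:
after L1 α=1/3: [232/3, 82, 254/3]
after L2 α=0: [232/3, 82, 254/3]
after L3 α=2/3: [274/9, 120, 1322/9]
after L4 α=1/2: [2227/18, 179/2, 1147/9]
→ [124, 90, 127]

query (0,2) [L1,L2,L3] — begin 0,0,0
L1 α=3/5: [639/5, 123/5, 252/5]
L2 α=1/5: [3451/25, 1542/25, 2093/25]
L3 α=1/2: [4163/25, 1571/25, 1509/25]
→ [167, 63, 60]

(2,0) stack=L1,L2,L3; from [0,0,0]:
+L1 (α=1/6) → [8, 39, 41]
+L2 (α=1) → [247, 127, 210]
+L3 (α=1/6) → [487/2, 277/2, 1217/6]
rounded: [244, 138, 203]

at x=0,y=1 over L1,L2,L3,L5:
+L1 (α=3/4) → [225/2, 441/4, 105]
+L2 (α=4/5) → [673/10, 2169/20, 513/5]
+L3 (α=1/3) → [526/5, 913/10, 2096/15]
+L5 (α=5/7) → [6852/35, 913/35, 6217/105]
→ [196, 26, 59]

(2,2) stack=L1,L2,L3,L5,L6; from [0,0,0]:
L1 α=1/3: [232/3, 82, 254/3]
L2 α=0: [232/3, 82, 254/3]
L3 α=2/3: [274/9, 120, 1322/9]
L5 α=1/4: [925/12, 479/4, 799/6]
L6 α=2/3: [2485/36, 1559/12, 2383/18]
= [69, 130, 132]

query (3,1) [L1,L2,L3,L5,L6] — begin 0,0,0
L1 α=2/3: [106/3, 380/3, 8]
L2 α=1/2: [709/6, 983/6, 80]
L3 α=4/5: [281/6, 763/6, 624/5]
L5 α=1/2: [701/12, 1561/12, 1899/10]
L6 α=2/5: [1941/20, 2473/20, 10537/50]
rounded: [97, 124, 211]

query (0,2) [L1,L2,L3,L5,L6] — begin 0,0,0
after L1 α=3/5: [639/5, 123/5, 252/5]
after L2 α=1/5: [3451/25, 1542/25, 2093/25]
after L3 α=1/2: [4163/25, 1571/25, 1509/25]
after L5 α=2/3: [6863/75, 13871/75, 603/25]
after L6 α=1/2: [6169/75, 23321/150, 1353/50]
rounded: [82, 155, 27]

at x=3,y=0 over L1,L2,L3,L5:
+L1 (α=1/2) → [22, 34, 105]
+L2 (α=2/7) → [216/7, 26, 611/7]
+L3 (α=1) → [152, 24, 20]
+L5 (α=1/3) → [445/3, 82, 172/3]
rounded: [148, 82, 57]

query (1,2) [L1,L2,L3,L5,L7] — begin 0,0,0
L1 α=0: [0, 0, 0]
L2 α=2/3: [130, 158/3, 436/3]
L3 α=1/5: [606/5, 1136/15, 2506/15]
L5 α=0: [606/5, 1136/15, 2506/15]
L7 α=6/7: [5316/35, 16256/105, 3316/105]
= [152, 155, 32]

query (2,2) [L1,L2,L3,L5,L7] — begin 0,0,0
after L1 α=1/3: [232/3, 82, 254/3]
after L2 α=0: [232/3, 82, 254/3]
after L3 α=2/3: [274/9, 120, 1322/9]
after L5 α=1/4: [925/12, 479/4, 799/6]
after L7 α=3/5: [4543/30, 719/10, 2734/15]
→ [151, 72, 182]

(3,0) stack=L1,L2,L3,L5,L7; from [0,0,0]:
L1 α=1/2: [22, 34, 105]
L2 α=2/7: [216/7, 26, 611/7]
L3 α=1: [152, 24, 20]
L5 α=1/3: [445/3, 82, 172/3]
L7 α=1/2: [554/3, 263/2, 185/3]
→ [185, 132, 62]


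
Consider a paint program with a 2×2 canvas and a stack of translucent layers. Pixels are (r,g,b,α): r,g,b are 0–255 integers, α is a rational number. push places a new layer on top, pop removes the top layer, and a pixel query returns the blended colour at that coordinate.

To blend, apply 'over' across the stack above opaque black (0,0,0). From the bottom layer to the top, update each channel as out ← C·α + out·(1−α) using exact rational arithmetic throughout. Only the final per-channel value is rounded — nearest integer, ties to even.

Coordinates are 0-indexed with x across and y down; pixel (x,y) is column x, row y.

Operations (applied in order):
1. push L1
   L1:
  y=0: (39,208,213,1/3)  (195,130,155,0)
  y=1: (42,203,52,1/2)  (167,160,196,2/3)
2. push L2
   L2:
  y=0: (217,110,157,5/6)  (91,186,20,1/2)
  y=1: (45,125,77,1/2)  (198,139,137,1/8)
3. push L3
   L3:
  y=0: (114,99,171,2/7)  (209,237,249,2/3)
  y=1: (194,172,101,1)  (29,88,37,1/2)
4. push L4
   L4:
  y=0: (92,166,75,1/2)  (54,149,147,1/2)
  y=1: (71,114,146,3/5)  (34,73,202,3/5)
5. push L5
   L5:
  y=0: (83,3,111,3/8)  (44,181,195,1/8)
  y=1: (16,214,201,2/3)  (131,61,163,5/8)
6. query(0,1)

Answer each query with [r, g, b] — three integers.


query (0,1) [L1,L2,L3,L4,L5] — begin 0,0,0
+L1 (α=1/2) → [21, 203/2, 26]
+L2 (α=1/2) → [33, 453/4, 103/2]
+L3 (α=1) → [194, 172, 101]
+L4 (α=3/5) → [601/5, 686/5, 128]
+L5 (α=2/3) → [761/15, 942/5, 530/3]
rounded: [51, 188, 177]


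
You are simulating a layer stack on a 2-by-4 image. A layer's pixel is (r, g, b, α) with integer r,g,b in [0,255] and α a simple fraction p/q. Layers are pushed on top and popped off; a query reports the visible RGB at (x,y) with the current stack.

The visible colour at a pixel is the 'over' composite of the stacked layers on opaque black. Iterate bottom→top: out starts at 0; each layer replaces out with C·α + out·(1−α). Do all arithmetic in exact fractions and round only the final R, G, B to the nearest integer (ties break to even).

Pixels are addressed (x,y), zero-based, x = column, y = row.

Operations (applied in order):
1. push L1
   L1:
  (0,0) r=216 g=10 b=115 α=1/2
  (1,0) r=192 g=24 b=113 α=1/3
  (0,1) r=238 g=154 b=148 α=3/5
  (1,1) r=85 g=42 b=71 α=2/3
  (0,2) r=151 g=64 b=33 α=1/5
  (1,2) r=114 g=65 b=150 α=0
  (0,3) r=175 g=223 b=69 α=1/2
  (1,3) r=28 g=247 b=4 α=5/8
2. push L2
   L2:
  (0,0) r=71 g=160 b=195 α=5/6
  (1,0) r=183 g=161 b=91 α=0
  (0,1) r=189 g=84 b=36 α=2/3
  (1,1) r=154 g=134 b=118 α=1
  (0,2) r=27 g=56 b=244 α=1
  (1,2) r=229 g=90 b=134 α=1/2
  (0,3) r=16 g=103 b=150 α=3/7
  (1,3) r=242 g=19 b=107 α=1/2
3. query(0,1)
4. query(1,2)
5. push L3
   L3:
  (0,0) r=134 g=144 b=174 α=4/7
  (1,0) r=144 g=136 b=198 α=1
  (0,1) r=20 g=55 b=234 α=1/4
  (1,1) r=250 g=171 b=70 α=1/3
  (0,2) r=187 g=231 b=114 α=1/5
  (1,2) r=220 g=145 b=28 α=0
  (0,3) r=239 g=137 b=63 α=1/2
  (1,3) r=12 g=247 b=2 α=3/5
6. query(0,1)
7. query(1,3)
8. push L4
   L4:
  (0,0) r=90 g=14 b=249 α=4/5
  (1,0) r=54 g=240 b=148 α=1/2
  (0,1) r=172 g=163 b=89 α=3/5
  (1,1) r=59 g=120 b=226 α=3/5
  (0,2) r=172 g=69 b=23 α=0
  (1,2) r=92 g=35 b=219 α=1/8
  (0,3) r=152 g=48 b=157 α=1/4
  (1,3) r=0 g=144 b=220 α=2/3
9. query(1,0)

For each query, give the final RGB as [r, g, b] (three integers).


at x=0,y=1 over L1,L2:
L1 α=3/5: [714/5, 462/5, 444/5]
L2 α=2/3: [868/5, 434/5, 268/5]
rounded: [174, 87, 54]

at x=1,y=2 over L1,L2:
+L1 (α=0) → [0, 0, 0]
+L2 (α=1/2) → [229/2, 45, 67]
= [114, 45, 67]

(0,1) stack=L1,L2,L3; from [0,0,0]:
L1 α=3/5: [714/5, 462/5, 444/5]
L2 α=2/3: [868/5, 434/5, 268/5]
L3 α=1/4: [676/5, 1577/20, 987/10]
rounded: [135, 79, 99]

(1,3) stack=L1,L2,L3; from [0,0,0]:
+L1 (α=5/8) → [35/2, 1235/8, 5/2]
+L2 (α=1/2) → [519/4, 1387/16, 219/4]
+L3 (α=3/5) → [591/10, 1463/8, 231/10]
= [59, 183, 23]

query (1,0) [L1,L2,L3,L4] — begin 0,0,0
L1 α=1/3: [64, 8, 113/3]
L2 α=0: [64, 8, 113/3]
L3 α=1: [144, 136, 198]
L4 α=1/2: [99, 188, 173]
= [99, 188, 173]


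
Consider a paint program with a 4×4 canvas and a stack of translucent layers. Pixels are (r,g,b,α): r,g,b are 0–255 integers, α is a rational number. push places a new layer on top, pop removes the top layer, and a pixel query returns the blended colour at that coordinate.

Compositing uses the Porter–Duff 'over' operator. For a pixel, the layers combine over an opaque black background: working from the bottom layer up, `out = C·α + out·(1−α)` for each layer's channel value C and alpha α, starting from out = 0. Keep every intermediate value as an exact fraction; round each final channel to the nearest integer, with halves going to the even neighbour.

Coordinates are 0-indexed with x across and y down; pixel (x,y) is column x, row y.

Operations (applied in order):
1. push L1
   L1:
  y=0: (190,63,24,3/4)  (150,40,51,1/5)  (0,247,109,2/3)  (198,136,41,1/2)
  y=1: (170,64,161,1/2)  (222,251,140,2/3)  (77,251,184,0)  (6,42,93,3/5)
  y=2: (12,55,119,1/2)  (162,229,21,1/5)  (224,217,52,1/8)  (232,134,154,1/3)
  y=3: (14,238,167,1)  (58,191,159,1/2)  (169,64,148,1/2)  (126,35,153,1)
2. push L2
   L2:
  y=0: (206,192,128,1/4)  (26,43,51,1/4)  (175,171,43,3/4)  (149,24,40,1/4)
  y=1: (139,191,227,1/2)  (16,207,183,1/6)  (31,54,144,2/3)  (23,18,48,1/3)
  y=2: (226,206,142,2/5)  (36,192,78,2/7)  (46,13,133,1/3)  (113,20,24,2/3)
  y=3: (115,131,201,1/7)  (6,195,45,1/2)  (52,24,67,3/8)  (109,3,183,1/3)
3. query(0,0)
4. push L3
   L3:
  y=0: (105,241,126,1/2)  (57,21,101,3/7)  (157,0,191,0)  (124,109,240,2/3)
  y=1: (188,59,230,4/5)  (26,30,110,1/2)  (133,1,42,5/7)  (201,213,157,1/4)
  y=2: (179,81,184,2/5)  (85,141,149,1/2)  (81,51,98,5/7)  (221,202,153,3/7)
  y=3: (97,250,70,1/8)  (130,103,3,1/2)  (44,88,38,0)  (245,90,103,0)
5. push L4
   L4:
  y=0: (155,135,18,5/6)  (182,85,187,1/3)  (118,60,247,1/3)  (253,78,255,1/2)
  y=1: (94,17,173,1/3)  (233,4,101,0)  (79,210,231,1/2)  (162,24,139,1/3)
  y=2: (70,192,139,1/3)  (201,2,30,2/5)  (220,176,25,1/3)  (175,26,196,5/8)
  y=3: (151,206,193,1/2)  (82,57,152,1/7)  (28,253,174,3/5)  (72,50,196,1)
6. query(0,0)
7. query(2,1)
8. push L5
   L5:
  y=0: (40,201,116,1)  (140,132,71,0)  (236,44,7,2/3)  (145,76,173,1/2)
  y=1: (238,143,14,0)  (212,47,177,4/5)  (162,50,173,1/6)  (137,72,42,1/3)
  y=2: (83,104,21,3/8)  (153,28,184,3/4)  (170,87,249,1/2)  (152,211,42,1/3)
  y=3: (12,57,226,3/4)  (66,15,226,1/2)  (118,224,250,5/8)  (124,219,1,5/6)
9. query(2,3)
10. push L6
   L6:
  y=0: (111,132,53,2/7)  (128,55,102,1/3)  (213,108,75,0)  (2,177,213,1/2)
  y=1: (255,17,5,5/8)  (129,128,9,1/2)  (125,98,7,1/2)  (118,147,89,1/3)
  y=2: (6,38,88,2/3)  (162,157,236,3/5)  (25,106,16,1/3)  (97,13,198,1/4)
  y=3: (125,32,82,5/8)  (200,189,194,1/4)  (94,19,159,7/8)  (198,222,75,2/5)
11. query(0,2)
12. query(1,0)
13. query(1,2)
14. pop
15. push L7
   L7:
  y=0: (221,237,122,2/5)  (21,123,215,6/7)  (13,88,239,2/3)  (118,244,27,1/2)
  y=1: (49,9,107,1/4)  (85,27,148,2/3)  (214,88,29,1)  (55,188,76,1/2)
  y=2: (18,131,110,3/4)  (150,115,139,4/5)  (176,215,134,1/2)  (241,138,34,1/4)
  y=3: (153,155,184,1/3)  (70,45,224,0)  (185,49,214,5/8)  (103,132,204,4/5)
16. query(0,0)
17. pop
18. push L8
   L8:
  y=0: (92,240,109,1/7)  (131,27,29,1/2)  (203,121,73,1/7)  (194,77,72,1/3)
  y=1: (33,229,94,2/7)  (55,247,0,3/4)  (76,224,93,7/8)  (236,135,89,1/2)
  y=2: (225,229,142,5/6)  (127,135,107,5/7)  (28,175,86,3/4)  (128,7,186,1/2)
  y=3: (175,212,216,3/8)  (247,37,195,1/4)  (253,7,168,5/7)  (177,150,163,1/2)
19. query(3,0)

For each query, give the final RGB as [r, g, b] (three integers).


at x=0,y=0 over L1,L2:
L1 α=3/4: [285/2, 189/4, 18]
L2 α=1/4: [1267/8, 1335/16, 91/2]
rounded: [158, 83, 46]

(0,0) stack=L1,L2,L3,L4; from [0,0,0]:
after L1 α=3/4: [285/2, 189/4, 18]
after L2 α=1/4: [1267/8, 1335/16, 91/2]
after L3 α=1/2: [2107/16, 5191/32, 343/4]
after L4 α=5/6: [14507/96, 26791/192, 703/24]
= [151, 140, 29]

(2,1) stack=L1,L2,L3,L4; from [0,0,0]:
L1 α=0: [0, 0, 0]
L2 α=2/3: [62/3, 36, 96]
L3 α=5/7: [2119/21, 11, 402/7]
L4 α=1/2: [1889/21, 221/2, 2019/14]
= [90, 110, 144]

at x=2,y=3 over L1,L2,L3,L4,L5:
+L1 (α=1/2) → [169/2, 32, 74]
+L2 (α=3/8) → [1157/16, 29, 571/8]
+L3 (α=0) → [1157/16, 29, 571/8]
+L4 (α=3/5) → [1829/40, 817/5, 2659/20]
+L5 (α=5/8) → [29087/320, 8051/40, 32977/160]
→ [91, 201, 206]

query (0,2) [L1,L2,L3,L4,L5,L6] — begin 0,0,0
L1 α=1/2: [6, 55/2, 119/2]
L2 α=2/5: [94, 989/10, 185/2]
L3 α=2/5: [128, 4587/50, 1291/10]
L4 α=1/3: [326/3, 3129/25, 662/5]
L5 α=3/8: [2377/24, 4689/40, 725/8]
L6 α=2/3: [2665/72, 7729/120, 711/8]
→ [37, 64, 89]

query (1,0) [L1,L2,L3,L4,L5,L6] — begin 0,0,0
+L1 (α=1/5) → [30, 8, 51/5]
+L2 (α=1/4) → [29, 67/4, 102/5]
+L3 (α=3/7) → [41, 130/7, 1923/35]
+L4 (α=1/3) → [88, 285/7, 10391/105]
+L5 (α=0) → [88, 285/7, 10391/105]
+L6 (α=1/3) → [304/3, 955/21, 31492/315]
rounded: [101, 45, 100]

(1,2) stack=L1,L2,L3,L4,L5,L6; from [0,0,0]:
after L1 α=1/5: [162/5, 229/5, 21/5]
after L2 α=2/7: [234/7, 613/7, 177/7]
after L3 α=1/2: [829/14, 800/7, 610/7]
after L4 α=2/5: [1623/14, 2428/35, 450/7]
after L5 α=3/4: [8049/56, 1342/35, 2157/14]
after L6 α=3/5: [21657/140, 19169/175, 7113/35]
rounded: [155, 110, 203]

(0,0) stack=L1,L2,L3,L4,L5,L7; from [0,0,0]:
+L1 (α=3/4) → [285/2, 189/4, 18]
+L2 (α=1/4) → [1267/8, 1335/16, 91/2]
+L3 (α=1/2) → [2107/16, 5191/32, 343/4]
+L4 (α=5/6) → [14507/96, 26791/192, 703/24]
+L5 (α=1) → [40, 201, 116]
+L7 (α=2/5) → [562/5, 1077/5, 592/5]
= [112, 215, 118]

query (3,0) [L1,L2,L3,L4,L5,L8] — begin 0,0,0
L1 α=1/2: [99, 68, 41/2]
L2 α=1/4: [223/2, 57, 203/8]
L3 α=2/3: [719/6, 275/3, 4043/24]
L4 α=1/2: [2237/12, 509/6, 10163/48]
L5 α=1/2: [3977/24, 965/12, 18467/96]
L8 α=1/3: [6305/36, 1427/18, 21923/144]
→ [175, 79, 152]


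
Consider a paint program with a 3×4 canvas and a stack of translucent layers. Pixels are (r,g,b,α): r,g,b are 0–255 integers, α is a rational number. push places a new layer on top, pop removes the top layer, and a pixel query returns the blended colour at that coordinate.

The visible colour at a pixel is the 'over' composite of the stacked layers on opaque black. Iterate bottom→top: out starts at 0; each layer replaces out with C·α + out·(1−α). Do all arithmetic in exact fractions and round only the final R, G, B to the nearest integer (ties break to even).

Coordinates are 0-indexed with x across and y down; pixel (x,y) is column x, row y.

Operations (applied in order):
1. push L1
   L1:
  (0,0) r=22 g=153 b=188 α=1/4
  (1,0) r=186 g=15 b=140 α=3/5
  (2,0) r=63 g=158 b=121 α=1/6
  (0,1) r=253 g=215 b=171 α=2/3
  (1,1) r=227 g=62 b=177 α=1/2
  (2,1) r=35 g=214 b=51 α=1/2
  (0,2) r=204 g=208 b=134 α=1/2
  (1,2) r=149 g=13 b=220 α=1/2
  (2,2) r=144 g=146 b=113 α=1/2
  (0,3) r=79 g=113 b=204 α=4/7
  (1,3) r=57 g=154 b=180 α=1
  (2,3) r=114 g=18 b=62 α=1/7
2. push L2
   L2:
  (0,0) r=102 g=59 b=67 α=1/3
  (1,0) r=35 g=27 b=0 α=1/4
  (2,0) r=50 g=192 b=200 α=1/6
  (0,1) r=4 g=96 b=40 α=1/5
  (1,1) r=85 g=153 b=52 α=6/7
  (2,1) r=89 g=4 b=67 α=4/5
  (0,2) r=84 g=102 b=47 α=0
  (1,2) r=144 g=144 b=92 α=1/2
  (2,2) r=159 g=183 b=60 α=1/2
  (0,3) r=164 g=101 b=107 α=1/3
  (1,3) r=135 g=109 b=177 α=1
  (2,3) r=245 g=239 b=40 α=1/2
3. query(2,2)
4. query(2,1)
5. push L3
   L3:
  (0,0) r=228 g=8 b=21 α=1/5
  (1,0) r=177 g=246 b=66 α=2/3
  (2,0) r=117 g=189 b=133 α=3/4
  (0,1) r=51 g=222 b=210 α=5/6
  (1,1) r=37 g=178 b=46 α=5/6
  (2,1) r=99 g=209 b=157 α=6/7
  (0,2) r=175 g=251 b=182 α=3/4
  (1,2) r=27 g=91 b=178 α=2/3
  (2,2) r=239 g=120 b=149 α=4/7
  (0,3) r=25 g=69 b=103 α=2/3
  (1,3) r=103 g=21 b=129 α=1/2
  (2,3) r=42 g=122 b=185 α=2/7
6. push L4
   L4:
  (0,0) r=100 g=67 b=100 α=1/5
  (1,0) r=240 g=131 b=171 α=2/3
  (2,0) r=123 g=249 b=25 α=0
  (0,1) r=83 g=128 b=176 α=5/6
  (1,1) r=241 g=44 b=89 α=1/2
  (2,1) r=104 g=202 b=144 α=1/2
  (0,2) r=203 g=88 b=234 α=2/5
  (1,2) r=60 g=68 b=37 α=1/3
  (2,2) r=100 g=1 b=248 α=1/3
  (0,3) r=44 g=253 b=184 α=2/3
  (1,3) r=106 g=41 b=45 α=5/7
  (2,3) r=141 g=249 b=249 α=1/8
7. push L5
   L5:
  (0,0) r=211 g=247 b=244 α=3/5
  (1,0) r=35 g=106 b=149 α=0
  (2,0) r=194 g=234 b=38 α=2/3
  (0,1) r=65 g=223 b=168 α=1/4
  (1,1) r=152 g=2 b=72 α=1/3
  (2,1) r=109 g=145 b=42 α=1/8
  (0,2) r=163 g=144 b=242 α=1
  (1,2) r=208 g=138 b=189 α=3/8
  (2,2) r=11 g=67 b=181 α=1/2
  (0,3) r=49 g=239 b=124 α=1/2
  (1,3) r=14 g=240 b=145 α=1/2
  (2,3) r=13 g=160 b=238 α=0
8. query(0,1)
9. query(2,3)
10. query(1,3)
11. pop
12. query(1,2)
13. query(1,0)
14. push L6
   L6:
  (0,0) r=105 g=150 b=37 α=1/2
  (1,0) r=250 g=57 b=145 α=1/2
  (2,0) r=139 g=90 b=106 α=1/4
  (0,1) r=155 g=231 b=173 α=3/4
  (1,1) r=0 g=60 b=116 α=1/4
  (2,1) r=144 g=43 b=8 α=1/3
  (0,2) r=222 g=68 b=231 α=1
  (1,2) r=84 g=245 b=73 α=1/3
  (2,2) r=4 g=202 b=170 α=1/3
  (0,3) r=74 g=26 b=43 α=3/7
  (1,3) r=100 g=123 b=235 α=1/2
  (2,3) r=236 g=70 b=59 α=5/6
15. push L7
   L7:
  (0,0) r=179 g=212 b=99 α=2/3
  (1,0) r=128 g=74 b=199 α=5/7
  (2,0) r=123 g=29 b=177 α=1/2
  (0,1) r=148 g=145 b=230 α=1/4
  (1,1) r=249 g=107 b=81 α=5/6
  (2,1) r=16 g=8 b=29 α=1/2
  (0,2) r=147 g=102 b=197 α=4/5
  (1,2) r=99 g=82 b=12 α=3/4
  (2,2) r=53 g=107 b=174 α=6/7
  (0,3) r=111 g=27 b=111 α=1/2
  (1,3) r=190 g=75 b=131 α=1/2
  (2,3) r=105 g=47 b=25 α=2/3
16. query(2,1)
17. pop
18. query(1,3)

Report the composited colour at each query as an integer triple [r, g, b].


query (2,2) [L1,L2] — begin 0,0,0
after L1 α=1/2: [72, 73, 113/2]
after L2 α=1/2: [231/2, 128, 233/4]
rounded: [116, 128, 58]

at x=2,y=1 over L1,L2:
+L1 (α=1/2) → [35/2, 107, 51/2]
+L2 (α=4/5) → [747/10, 123/5, 587/10]
rounded: [75, 25, 59]

(0,1) stack=L1,L2,L3,L4,L5; from [0,0,0]:
L1 α=2/3: [506/3, 430/3, 114]
L2 α=1/5: [2036/15, 2008/15, 496/5]
L3 α=5/6: [5861/90, 9329/45, 2873/15]
L4 α=5/6: [43211/540, 38129/270, 16073/90]
L5 α=1/4: [54911/720, 58199/360, 21113/120]
= [76, 162, 176]

query (2,3) [L1,L2,L3,L4,L5] — begin 0,0,0
after L1 α=1/7: [114/7, 18/7, 62/7]
after L2 α=1/2: [1829/14, 1691/14, 171/7]
after L3 α=2/7: [10321/98, 11871/98, 3445/49]
after L4 α=1/8: [12295/112, 15357/112, 1297/14]
after L5 α=0: [12295/112, 15357/112, 1297/14]
= [110, 137, 93]

at x=1,y=3 over L1,L2,L3,L4,L5:
L1 α=1: [57, 154, 180]
L2 α=1: [135, 109, 177]
L3 α=1/2: [119, 65, 153]
L4 α=5/7: [768/7, 335/7, 531/7]
L5 α=1/2: [433/7, 2015/14, 773/7]
→ [62, 144, 110]

at x=1,y=2 over L1,L2,L3,L4:
L1 α=1/2: [149/2, 13/2, 110]
L2 α=1/2: [437/4, 301/4, 101]
L3 α=2/3: [653/12, 343/4, 457/3]
L4 α=1/3: [1013/18, 479/6, 1025/9]
→ [56, 80, 114]

query (1,0) [L1,L2,L3,L4] — begin 0,0,0
L1 α=3/5: [558/5, 9, 84]
L2 α=1/4: [1849/20, 27/2, 63]
L3 α=2/3: [8929/60, 337/2, 65]
L4 α=2/3: [37729/180, 287/2, 407/3]
→ [210, 144, 136]

at x=2,y=1 over L1,L2,L3,L4,L6,L7:
+L1 (α=1/2) → [35/2, 107, 51/2]
+L2 (α=4/5) → [747/10, 123/5, 587/10]
+L3 (α=6/7) → [6687/70, 6393/35, 10007/70]
+L4 (α=1/2) → [13967/140, 13463/70, 20087/140]
+L6 (α=1/3) → [24047/210, 14968/105, 20647/210]
+L7 (α=1/2) → [27407/420, 7904/105, 26737/420]
→ [65, 75, 64]

at x=1,y=3 over L1,L2,L3,L4,L6:
+L1 (α=1) → [57, 154, 180]
+L2 (α=1) → [135, 109, 177]
+L3 (α=1/2) → [119, 65, 153]
+L4 (α=5/7) → [768/7, 335/7, 531/7]
+L6 (α=1/2) → [734/7, 598/7, 1088/7]
= [105, 85, 155]
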